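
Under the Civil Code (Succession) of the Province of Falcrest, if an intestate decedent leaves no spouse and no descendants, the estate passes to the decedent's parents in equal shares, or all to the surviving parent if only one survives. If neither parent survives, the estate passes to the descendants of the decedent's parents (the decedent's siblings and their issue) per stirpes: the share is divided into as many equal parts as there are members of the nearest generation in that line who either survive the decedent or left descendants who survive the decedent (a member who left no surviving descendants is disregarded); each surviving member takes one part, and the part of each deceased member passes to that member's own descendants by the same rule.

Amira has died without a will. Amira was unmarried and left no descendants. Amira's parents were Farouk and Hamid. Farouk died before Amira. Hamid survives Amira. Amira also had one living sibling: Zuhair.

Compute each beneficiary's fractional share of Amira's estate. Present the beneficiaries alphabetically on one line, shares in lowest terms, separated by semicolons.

Hamid 1

Only one parent, Hamid, survives, so Hamid takes the entire estate. The siblings take nothing because a surviving parent has priority.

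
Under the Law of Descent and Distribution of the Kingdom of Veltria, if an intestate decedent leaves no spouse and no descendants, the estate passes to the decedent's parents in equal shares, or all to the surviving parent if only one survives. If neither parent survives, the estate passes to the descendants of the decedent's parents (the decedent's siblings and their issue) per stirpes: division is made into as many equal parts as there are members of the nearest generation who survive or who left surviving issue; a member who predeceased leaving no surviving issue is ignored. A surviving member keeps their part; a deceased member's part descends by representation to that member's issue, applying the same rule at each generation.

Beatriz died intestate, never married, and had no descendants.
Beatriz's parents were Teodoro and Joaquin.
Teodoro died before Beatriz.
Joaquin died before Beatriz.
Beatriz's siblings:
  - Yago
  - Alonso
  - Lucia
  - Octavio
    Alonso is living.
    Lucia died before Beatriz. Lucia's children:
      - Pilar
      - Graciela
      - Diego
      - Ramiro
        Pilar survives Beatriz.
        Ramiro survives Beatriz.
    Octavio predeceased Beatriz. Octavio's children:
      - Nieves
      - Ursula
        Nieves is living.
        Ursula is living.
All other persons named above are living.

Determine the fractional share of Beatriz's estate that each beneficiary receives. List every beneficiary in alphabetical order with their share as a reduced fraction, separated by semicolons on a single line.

Neither parent survives and there are no descendants, so the estate passes to Beatriz's siblings and their issue per stirpes.
The estate is divided into 4 equal shares of 1/4 among Yago, Alonso, Lucia, Octavio.
Yago is living and takes 1/4.
Alonso is living and takes 1/4.
Lucia predeceased; the 1/4 allotted to Lucia's branch passes to Lucia's issue by representation.
The 1/4 is divided into 4 equal shares of 1/16 among Pilar, Graciela, Diego, Ramiro.
Pilar is living and takes 1/16.
Graciela is living and takes 1/16.
Diego is living and takes 1/16.
Ramiro is living and takes 1/16.
Octavio predeceased; the 1/4 allotted to Octavio's branch passes to Octavio's issue by representation.
The 1/4 is divided into 2 equal shares of 1/8 among Nieves, Ursula.
Nieves is living and takes 1/8.
Ursula is living and takes 1/8.

Alonso 1/4; Diego 1/16; Graciela 1/16; Nieves 1/8; Pilar 1/16; Ramiro 1/16; Ursula 1/8; Yago 1/4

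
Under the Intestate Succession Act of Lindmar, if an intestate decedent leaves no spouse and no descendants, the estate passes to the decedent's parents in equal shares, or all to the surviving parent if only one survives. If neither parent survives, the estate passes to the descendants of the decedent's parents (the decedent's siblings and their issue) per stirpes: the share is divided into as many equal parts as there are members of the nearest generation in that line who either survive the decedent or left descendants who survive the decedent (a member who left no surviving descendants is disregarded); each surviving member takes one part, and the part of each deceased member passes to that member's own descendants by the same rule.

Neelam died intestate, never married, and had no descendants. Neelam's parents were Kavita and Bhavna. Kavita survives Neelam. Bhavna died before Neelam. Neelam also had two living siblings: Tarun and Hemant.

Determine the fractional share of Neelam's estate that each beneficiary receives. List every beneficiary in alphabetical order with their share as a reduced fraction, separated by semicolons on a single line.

Only one parent, Kavita, survives, so Kavita takes the entire estate. The siblings take nothing because a surviving parent has priority.

Kavita 1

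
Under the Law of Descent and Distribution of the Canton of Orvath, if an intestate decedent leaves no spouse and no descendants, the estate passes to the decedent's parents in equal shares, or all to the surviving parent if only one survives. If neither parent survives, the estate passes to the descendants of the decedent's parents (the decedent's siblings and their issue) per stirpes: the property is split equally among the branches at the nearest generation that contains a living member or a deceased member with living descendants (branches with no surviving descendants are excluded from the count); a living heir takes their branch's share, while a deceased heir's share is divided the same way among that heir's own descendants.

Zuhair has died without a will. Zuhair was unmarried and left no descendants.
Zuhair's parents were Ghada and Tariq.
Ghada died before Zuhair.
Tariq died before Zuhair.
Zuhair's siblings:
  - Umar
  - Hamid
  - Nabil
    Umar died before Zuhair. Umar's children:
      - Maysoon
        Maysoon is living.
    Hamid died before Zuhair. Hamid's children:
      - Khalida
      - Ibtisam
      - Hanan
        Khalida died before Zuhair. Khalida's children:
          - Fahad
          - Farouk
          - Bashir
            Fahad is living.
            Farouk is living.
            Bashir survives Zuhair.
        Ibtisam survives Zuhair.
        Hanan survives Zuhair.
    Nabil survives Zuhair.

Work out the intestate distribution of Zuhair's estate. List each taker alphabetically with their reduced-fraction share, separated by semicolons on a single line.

Bashir 1/27; Fahad 1/27; Farouk 1/27; Hanan 1/9; Ibtisam 1/9; Maysoon 1/3; Nabil 1/3

Neither parent survives and there are no descendants, so the estate passes to Zuhair's siblings and their issue per stirpes.
The estate is divided into 3 equal shares of 1/3 among Umar, Hamid, Nabil.
Umar predeceased; the 1/3 allotted to Umar's branch passes to Umar's issue by representation.
Maysoon is the sole taker at this level and receives the full 1/3.
Hamid predeceased; the 1/3 allotted to Hamid's branch passes to Hamid's issue by representation.
The 1/3 is divided into 3 equal shares of 1/9 among Khalida, Ibtisam, Hanan.
Khalida predeceased; the 1/9 allotted to Khalida's branch passes to Khalida's issue by representation.
The 1/9 is divided into 3 equal shares of 1/27 among Fahad, Farouk, Bashir.
Fahad is living and takes 1/27.
Farouk is living and takes 1/27.
Bashir is living and takes 1/27.
Ibtisam is living and takes 1/9.
Hanan is living and takes 1/9.
Nabil is living and takes 1/3.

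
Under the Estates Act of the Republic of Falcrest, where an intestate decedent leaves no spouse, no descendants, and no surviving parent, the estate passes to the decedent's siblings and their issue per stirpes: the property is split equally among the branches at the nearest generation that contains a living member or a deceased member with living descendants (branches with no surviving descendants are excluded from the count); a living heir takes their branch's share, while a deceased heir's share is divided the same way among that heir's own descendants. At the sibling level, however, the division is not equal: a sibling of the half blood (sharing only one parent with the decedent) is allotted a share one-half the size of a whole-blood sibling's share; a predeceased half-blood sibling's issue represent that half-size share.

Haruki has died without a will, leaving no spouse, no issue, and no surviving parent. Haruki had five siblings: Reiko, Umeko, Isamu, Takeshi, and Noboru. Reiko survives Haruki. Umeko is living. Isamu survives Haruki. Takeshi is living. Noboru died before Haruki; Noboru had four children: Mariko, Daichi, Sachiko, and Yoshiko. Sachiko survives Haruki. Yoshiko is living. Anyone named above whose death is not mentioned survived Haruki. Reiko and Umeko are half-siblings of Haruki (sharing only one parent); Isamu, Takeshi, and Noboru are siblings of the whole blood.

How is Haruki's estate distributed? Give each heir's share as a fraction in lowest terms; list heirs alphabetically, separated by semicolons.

No spouse, descendants, or parent survives, so the estate passes to Haruki's siblings per stirpes.
Half-blood siblings count for one-half the weight of whole-blood siblings at the initial division.
Dividing 1 in proportion to weights (total weight 4): Reiko (weight 1/2) → 1/8; Umeko (weight 1/2) → 1/8; Isamu (weight 1) → 1/4; Takeshi (weight 1) → 1/4; Noboru (weight 1) → 1/4.
Reiko is living and takes 1/8.
Umeko is living and takes 1/8.
Isamu is living and takes 1/4.
Takeshi is living and takes 1/4.
Noboru predeceased; the 1/4 allotted to Noboru's branch passes to Noboru's issue by representation.
The 1/4 is divided into 4 equal shares of 1/16 among Mariko, Daichi, Sachiko, Yoshiko.
Mariko is living and takes 1/16.
Daichi is living and takes 1/16.
Sachiko is living and takes 1/16.
Yoshiko is living and takes 1/16.

Daichi 1/16; Isamu 1/4; Mariko 1/16; Reiko 1/8; Sachiko 1/16; Takeshi 1/4; Umeko 1/8; Yoshiko 1/16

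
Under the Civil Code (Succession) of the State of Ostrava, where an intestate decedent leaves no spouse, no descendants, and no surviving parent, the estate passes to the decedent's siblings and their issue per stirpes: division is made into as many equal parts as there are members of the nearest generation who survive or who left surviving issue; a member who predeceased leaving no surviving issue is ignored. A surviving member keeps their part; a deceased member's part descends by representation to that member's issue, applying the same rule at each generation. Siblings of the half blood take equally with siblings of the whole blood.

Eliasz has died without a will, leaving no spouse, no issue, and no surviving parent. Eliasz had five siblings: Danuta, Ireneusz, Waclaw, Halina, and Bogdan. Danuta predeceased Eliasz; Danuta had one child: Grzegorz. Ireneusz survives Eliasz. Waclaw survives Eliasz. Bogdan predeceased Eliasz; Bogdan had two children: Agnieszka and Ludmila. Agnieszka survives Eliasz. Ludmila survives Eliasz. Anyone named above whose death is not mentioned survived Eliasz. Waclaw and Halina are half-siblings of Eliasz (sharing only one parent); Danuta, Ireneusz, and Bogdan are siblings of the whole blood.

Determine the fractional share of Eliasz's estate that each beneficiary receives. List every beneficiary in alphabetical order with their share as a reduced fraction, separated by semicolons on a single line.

No spouse, descendants, or parent survives, so the estate passes to Eliasz's siblings per stirpes.
Half-blood and whole-blood siblings take equally under the stated rule.
The estate is divided into 5 equal shares of 1/5 among Danuta, Ireneusz, Waclaw, Halina, Bogdan.
Danuta predeceased; the 1/5 allotted to Danuta's branch passes to Danuta's issue by representation.
Grzegorz is the sole taker at this level and receives the full 1/5.
Ireneusz is living and takes 1/5.
Waclaw is living and takes 1/5.
Halina is living and takes 1/5.
Bogdan predeceased; the 1/5 allotted to Bogdan's branch passes to Bogdan's issue by representation.
The 1/5 is divided into 2 equal shares of 1/10 among Agnieszka, Ludmila.
Agnieszka is living and takes 1/10.
Ludmila is living and takes 1/10.

Agnieszka 1/10; Grzegorz 1/5; Halina 1/5; Ireneusz 1/5; Ludmila 1/10; Waclaw 1/5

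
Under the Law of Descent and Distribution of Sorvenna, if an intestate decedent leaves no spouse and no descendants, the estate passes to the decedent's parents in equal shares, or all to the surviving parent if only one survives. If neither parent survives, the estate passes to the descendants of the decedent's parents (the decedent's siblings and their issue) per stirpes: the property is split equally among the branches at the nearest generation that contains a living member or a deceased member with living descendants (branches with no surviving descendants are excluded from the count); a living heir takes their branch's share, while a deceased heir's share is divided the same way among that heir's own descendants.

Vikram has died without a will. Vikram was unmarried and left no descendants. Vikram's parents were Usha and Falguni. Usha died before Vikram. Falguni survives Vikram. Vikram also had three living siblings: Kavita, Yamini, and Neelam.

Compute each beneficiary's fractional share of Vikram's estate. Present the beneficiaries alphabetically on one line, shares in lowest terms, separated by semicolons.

Only one parent, Falguni, survives, so Falguni takes the entire estate. The siblings take nothing because a surviving parent has priority.

Falguni 1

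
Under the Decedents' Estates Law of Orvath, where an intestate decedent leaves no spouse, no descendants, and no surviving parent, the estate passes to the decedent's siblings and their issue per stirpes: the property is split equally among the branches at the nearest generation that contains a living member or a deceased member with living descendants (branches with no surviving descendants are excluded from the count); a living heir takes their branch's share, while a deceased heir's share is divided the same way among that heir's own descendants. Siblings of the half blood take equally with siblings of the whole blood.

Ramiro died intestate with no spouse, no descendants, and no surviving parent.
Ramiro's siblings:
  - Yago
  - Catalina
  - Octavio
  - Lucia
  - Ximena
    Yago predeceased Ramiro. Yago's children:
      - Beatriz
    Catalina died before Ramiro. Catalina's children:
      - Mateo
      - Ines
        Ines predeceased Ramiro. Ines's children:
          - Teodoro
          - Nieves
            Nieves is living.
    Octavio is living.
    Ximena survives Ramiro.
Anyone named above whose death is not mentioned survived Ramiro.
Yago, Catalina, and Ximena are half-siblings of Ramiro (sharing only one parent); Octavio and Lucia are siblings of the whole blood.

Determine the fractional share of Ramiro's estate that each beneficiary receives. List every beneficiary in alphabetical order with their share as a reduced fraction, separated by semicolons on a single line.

No spouse, descendants, or parent survives, so the estate passes to Ramiro's siblings per stirpes.
Half-blood and whole-blood siblings take equally under the stated rule.
The estate is divided into 5 equal shares of 1/5 among Yago, Catalina, Octavio, Lucia, Ximena.
Yago predeceased; the 1/5 allotted to Yago's branch passes to Yago's issue by representation.
Beatriz is the sole taker at this level and receives the full 1/5.
Catalina predeceased; the 1/5 allotted to Catalina's branch passes to Catalina's issue by representation.
The 1/5 is divided into 2 equal shares of 1/10 among Mateo, Ines.
Mateo is living and takes 1/10.
Ines predeceased; the 1/10 allotted to Ines's branch passes to Ines's issue by representation.
The 1/10 is divided into 2 equal shares of 1/20 among Teodoro, Nieves.
Teodoro is living and takes 1/20.
Nieves is living and takes 1/20.
Octavio is living and takes 1/5.
Lucia is living and takes 1/5.
Ximena is living and takes 1/5.

Beatriz 1/5; Lucia 1/5; Mateo 1/10; Nieves 1/20; Octavio 1/5; Teodoro 1/20; Ximena 1/5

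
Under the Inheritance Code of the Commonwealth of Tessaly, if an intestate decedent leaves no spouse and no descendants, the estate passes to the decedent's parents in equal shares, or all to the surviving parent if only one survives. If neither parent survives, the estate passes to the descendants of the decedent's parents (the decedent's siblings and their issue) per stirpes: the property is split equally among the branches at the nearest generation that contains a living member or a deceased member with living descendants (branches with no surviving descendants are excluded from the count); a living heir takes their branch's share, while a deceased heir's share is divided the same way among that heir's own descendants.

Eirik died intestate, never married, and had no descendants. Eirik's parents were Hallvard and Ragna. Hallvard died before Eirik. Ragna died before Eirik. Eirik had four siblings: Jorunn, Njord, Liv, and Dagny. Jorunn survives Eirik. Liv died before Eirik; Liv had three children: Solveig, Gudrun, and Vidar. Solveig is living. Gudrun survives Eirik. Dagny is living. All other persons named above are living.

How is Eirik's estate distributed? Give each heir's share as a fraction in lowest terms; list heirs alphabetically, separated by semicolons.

Neither parent survives and there are no descendants, so the estate passes to Eirik's siblings and their issue per stirpes.
The estate is divided into 4 equal shares of 1/4 among Jorunn, Njord, Liv, Dagny.
Jorunn is living and takes 1/4.
Njord is living and takes 1/4.
Liv predeceased; the 1/4 allotted to Liv's branch passes to Liv's issue by representation.
The 1/4 is divided into 3 equal shares of 1/12 among Solveig, Gudrun, Vidar.
Solveig is living and takes 1/12.
Gudrun is living and takes 1/12.
Vidar is living and takes 1/12.
Dagny is living and takes 1/4.

Dagny 1/4; Gudrun 1/12; Jorunn 1/4; Njord 1/4; Solveig 1/12; Vidar 1/12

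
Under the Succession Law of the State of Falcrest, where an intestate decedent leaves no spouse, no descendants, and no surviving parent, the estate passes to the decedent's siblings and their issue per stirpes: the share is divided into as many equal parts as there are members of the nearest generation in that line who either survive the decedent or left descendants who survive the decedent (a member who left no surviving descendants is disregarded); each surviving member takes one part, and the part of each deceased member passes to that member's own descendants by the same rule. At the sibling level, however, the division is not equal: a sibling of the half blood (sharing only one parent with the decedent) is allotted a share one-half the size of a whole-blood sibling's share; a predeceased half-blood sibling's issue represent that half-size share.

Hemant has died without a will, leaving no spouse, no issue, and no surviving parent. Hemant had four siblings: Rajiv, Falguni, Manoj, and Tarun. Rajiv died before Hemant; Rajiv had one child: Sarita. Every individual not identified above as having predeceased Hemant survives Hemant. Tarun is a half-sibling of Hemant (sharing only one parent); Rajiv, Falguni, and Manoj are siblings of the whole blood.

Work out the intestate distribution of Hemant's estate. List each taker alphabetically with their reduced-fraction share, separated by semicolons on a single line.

No spouse, descendants, or parent survives, so the estate passes to Hemant's siblings per stirpes.
Half-blood siblings count for one-half the weight of whole-blood siblings at the initial division.
Dividing 1 in proportion to weights (total weight 7/2): Rajiv (weight 1) → 2/7; Falguni (weight 1) → 2/7; Manoj (weight 1) → 2/7; Tarun (weight 1/2) → 1/7.
Rajiv predeceased; the 2/7 allotted to Rajiv's branch passes to Rajiv's issue by representation.
Sarita is the sole taker at this level and receives the full 2/7.
Falguni is living and takes 2/7.
Manoj is living and takes 2/7.
Tarun is living and takes 1/7.

Falguni 2/7; Manoj 2/7; Sarita 2/7; Tarun 1/7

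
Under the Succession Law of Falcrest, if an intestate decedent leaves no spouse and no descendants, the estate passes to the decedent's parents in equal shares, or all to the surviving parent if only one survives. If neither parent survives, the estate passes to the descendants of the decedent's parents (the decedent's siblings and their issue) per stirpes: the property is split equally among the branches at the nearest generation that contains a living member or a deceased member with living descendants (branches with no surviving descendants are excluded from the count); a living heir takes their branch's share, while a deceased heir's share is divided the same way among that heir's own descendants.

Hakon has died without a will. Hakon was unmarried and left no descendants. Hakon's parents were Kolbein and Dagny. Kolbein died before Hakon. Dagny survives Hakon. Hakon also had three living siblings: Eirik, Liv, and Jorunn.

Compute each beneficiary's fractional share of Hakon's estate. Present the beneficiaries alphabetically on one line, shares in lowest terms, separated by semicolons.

Only one parent, Dagny, survives, so Dagny takes the entire estate. The siblings take nothing because a surviving parent has priority.

Dagny 1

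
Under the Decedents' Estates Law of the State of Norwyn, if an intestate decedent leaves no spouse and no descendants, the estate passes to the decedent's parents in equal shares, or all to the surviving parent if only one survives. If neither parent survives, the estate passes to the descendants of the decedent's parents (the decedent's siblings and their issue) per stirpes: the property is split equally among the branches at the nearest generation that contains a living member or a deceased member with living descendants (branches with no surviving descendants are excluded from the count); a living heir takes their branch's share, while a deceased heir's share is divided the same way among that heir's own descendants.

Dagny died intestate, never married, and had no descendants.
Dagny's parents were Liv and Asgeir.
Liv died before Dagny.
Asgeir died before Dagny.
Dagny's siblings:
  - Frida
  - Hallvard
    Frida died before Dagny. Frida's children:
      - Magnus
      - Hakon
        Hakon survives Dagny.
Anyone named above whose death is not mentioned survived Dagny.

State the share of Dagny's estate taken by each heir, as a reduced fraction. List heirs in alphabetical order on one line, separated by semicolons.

Hakon 1/4; Hallvard 1/2; Magnus 1/4

Neither parent survives and there are no descendants, so the estate passes to Dagny's siblings and their issue per stirpes.
The estate is divided into 2 equal shares of 1/2 among Frida, Hallvard.
Frida predeceased; the 1/2 allotted to Frida's branch passes to Frida's issue by representation.
The 1/2 is divided into 2 equal shares of 1/4 among Magnus, Hakon.
Magnus is living and takes 1/4.
Hakon is living and takes 1/4.
Hallvard is living and takes 1/2.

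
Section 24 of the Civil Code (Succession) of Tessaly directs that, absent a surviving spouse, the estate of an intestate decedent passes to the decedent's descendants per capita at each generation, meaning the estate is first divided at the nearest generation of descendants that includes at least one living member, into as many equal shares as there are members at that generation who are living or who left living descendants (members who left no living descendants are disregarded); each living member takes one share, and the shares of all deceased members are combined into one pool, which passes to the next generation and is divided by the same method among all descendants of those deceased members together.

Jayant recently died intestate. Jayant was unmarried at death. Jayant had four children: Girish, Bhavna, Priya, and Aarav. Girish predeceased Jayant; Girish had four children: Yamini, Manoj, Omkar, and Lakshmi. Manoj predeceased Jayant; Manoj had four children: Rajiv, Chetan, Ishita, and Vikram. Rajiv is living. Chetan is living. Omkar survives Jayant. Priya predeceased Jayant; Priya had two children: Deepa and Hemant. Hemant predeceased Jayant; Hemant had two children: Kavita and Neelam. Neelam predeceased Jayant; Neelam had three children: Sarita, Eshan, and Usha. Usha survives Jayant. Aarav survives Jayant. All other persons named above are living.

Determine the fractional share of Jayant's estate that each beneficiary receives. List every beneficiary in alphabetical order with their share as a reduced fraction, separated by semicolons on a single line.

There is no surviving spouse, so the entire estate passes to Jayant's descendants per capita at each generation.
At generation 1 (Girish, Bhavna, Priya, Aarav) there are 4 shares of (1)/4 = 1/4 each.
Living: Bhavna and Aarav — each takes 1/4.
Deceased: Girish and Priya. Their combined 1/2 is pooled and carried to generation 2.
At generation 2 (Yamini, Manoj, Omkar, Lakshmi, Deepa, Hemant) there are 6 shares of (1/2)/6 = 1/12 each.
Living: Yamini, Omkar, Lakshmi, and Deepa — each takes 1/12.
Deceased: Manoj and Hemant. Their combined 1/6 is pooled and carried to generation 3.
At generation 3 (Rajiv, Chetan, Ishita, Vikram, Kavita, Neelam) there are 6 shares of (1/6)/6 = 1/36 each.
Living: Rajiv, Chetan, Ishita, Vikram, and Kavita — each takes 1/36.
Deceased: Neelam. That 1/36 share is carried to generation 4.
At generation 4 (Sarita, Eshan, Usha) there are 3 shares of (1/36)/3 = 1/108 each.
Living: Sarita, Eshan, and Usha — each takes 1/108.

Aarav 1/4; Bhavna 1/4; Chetan 1/36; Deepa 1/12; Eshan 1/108; Ishita 1/36; Kavita 1/36; Lakshmi 1/12; Omkar 1/12; Rajiv 1/36; Sarita 1/108; Usha 1/108; Vikram 1/36; Yamini 1/12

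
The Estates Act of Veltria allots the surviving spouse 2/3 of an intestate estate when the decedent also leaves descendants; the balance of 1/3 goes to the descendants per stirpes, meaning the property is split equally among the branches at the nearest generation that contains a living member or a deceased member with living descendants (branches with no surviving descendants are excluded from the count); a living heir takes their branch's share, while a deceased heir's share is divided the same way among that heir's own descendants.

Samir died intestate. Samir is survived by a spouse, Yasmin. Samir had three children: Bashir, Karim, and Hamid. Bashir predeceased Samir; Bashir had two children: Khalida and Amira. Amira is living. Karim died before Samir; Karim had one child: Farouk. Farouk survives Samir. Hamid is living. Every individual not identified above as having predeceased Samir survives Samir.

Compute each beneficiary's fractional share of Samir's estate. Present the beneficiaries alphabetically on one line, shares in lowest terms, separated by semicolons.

Amira 1/18; Farouk 1/9; Hamid 1/9; Khalida 1/18; Yasmin 2/3

Yasmin, as surviving spouse, takes 2/3.
The remaining 1/3 passes to Samir's descendants per stirpes.
The 1/3 is divided into 3 equal shares of 1/9 among Bashir, Karim, Hamid.
Bashir predeceased; the 1/9 allotted to Bashir's branch passes to Bashir's issue by representation.
The 1/9 is divided into 2 equal shares of 1/18 among Khalida, Amira.
Khalida is living and takes 1/18.
Amira is living and takes 1/18.
Karim predeceased; the 1/9 allotted to Karim's branch passes to Karim's issue by representation.
Farouk is the sole taker at this level and receives the full 1/9.
Hamid is living and takes 1/9.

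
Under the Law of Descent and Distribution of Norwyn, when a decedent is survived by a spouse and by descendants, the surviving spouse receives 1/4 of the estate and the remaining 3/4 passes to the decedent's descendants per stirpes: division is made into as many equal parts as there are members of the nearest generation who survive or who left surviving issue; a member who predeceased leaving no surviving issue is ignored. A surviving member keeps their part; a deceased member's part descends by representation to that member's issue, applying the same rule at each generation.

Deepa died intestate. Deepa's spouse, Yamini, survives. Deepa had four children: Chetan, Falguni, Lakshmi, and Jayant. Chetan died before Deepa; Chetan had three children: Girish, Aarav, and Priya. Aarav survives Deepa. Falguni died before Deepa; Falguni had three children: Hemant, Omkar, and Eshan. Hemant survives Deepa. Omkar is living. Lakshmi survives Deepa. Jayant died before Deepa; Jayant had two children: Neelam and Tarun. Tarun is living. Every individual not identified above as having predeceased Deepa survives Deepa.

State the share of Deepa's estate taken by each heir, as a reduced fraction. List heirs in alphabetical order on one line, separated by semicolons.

Yamini, as surviving spouse, takes 1/4.
The remaining 3/4 passes to Deepa's descendants per stirpes.
The 3/4 is divided into 4 equal shares of 3/16 among Chetan, Falguni, Lakshmi, Jayant.
Chetan predeceased; the 3/16 allotted to Chetan's branch passes to Chetan's issue by representation.
The 3/16 is divided into 3 equal shares of 1/16 among Girish, Aarav, Priya.
Girish is living and takes 1/16.
Aarav is living and takes 1/16.
Priya is living and takes 1/16.
Falguni predeceased; the 3/16 allotted to Falguni's branch passes to Falguni's issue by representation.
The 3/16 is divided into 3 equal shares of 1/16 among Hemant, Omkar, Eshan.
Hemant is living and takes 1/16.
Omkar is living and takes 1/16.
Eshan is living and takes 1/16.
Lakshmi is living and takes 3/16.
Jayant predeceased; the 3/16 allotted to Jayant's branch passes to Jayant's issue by representation.
The 3/16 is divided into 2 equal shares of 3/32 among Neelam, Tarun.
Neelam is living and takes 3/32.
Tarun is living and takes 3/32.

Aarav 1/16; Eshan 1/16; Girish 1/16; Hemant 1/16; Lakshmi 3/16; Neelam 3/32; Omkar 1/16; Priya 1/16; Tarun 3/32; Yamini 1/4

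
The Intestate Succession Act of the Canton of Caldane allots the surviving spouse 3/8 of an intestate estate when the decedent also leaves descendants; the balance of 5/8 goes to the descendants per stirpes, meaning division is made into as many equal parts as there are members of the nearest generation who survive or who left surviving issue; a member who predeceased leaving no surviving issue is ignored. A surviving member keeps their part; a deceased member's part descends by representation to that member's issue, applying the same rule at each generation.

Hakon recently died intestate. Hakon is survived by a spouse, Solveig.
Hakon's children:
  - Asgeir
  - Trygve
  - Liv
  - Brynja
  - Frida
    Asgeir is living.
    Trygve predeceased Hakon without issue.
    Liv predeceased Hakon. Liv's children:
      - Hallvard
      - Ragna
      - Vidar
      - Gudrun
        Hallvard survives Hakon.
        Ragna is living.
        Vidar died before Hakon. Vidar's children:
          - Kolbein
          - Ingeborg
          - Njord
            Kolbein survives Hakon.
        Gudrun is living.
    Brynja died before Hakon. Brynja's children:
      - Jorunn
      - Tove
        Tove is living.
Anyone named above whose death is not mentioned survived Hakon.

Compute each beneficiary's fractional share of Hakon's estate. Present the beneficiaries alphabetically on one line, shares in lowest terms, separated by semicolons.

Solveig, as surviving spouse, takes 3/8.
The remaining 5/8 passes to Hakon's descendants per stirpes.
Trygve left no surviving issue, so that branch lapses and is disregarded.
The 5/8 is divided into 4 equal shares of 5/32 among Asgeir, Liv, Brynja, Frida.
Asgeir is living and takes 5/32.
Liv predeceased; the 5/32 allotted to Liv's branch passes to Liv's issue by representation.
The 5/32 is divided into 4 equal shares of 5/128 among Hallvard, Ragna, Vidar, Gudrun.
Hallvard is living and takes 5/128.
Ragna is living and takes 5/128.
Vidar predeceased; the 5/128 allotted to Vidar's branch passes to Vidar's issue by representation.
The 5/128 is divided into 3 equal shares of 5/384 among Kolbein, Ingeborg, Njord.
Kolbein is living and takes 5/384.
Ingeborg is living and takes 5/384.
Njord is living and takes 5/384.
Gudrun is living and takes 5/128.
Brynja predeceased; the 5/32 allotted to Brynja's branch passes to Brynja's issue by representation.
The 5/32 is divided into 2 equal shares of 5/64 among Jorunn, Tove.
Jorunn is living and takes 5/64.
Tove is living and takes 5/64.
Frida is living and takes 5/32.

Asgeir 5/32; Frida 5/32; Gudrun 5/128; Hallvard 5/128; Ingeborg 5/384; Jorunn 5/64; Kolbein 5/384; Njord 5/384; Ragna 5/128; Solveig 3/8; Tove 5/64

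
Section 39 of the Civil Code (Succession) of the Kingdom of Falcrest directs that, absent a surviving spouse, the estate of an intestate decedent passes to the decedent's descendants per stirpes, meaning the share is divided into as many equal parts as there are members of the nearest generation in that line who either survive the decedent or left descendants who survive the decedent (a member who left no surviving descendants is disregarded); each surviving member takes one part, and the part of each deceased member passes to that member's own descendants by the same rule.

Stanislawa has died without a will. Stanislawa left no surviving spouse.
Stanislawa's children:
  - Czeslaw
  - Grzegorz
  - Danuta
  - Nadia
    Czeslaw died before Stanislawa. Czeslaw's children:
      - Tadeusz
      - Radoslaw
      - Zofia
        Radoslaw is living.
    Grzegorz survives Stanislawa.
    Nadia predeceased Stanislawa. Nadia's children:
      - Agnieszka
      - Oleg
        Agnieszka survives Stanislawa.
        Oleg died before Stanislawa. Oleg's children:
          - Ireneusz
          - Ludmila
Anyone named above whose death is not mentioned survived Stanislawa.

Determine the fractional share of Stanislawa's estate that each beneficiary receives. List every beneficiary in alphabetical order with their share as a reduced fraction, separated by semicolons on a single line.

There is no surviving spouse, so the entire estate passes to Stanislawa's descendants per stirpes.
The estate is divided into 4 equal shares of 1/4 among Czeslaw, Grzegorz, Danuta, Nadia.
Czeslaw predeceased; the 1/4 allotted to Czeslaw's branch passes to Czeslaw's issue by representation.
The 1/4 is divided into 3 equal shares of 1/12 among Tadeusz, Radoslaw, Zofia.
Tadeusz is living and takes 1/12.
Radoslaw is living and takes 1/12.
Zofia is living and takes 1/12.
Grzegorz is living and takes 1/4.
Danuta is living and takes 1/4.
Nadia predeceased; the 1/4 allotted to Nadia's branch passes to Nadia's issue by representation.
The 1/4 is divided into 2 equal shares of 1/8 among Agnieszka, Oleg.
Agnieszka is living and takes 1/8.
Oleg predeceased; the 1/8 allotted to Oleg's branch passes to Oleg's issue by representation.
The 1/8 is divided into 2 equal shares of 1/16 among Ireneusz, Ludmila.
Ireneusz is living and takes 1/16.
Ludmila is living and takes 1/16.

Agnieszka 1/8; Danuta 1/4; Grzegorz 1/4; Ireneusz 1/16; Ludmila 1/16; Radoslaw 1/12; Tadeusz 1/12; Zofia 1/12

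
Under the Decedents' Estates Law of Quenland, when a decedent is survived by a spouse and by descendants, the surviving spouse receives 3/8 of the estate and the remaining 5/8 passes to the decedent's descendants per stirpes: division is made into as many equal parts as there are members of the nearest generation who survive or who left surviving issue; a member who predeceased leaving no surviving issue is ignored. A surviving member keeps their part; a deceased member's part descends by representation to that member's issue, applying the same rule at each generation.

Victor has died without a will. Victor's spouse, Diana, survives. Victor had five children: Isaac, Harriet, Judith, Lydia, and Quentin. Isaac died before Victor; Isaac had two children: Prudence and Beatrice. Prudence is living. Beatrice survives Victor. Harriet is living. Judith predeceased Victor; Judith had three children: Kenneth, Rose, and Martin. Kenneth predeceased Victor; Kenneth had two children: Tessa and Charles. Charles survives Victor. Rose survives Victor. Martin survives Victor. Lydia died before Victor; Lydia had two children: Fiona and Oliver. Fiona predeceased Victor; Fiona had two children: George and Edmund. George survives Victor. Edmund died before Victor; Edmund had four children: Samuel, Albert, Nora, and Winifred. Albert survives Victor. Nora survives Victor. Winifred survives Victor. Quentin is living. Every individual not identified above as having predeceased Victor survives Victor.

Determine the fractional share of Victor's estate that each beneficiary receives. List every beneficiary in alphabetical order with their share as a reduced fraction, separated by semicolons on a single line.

Albert 1/128; Beatrice 1/16; Charles 1/48; Diana 3/8; George 1/32; Harriet 1/8; Martin 1/24; Nora 1/128; Oliver 1/16; Prudence 1/16; Quentin 1/8; Rose 1/24; Samuel 1/128; Tessa 1/48; Winifred 1/128

Diana, as surviving spouse, takes 3/8.
The remaining 5/8 passes to Victor's descendants per stirpes.
The 5/8 is divided into 5 equal shares of 1/8 among Isaac, Harriet, Judith, Lydia, Quentin.
Isaac predeceased; the 1/8 allotted to Isaac's branch passes to Isaac's issue by representation.
The 1/8 is divided into 2 equal shares of 1/16 among Prudence, Beatrice.
Prudence is living and takes 1/16.
Beatrice is living and takes 1/16.
Harriet is living and takes 1/8.
Judith predeceased; the 1/8 allotted to Judith's branch passes to Judith's issue by representation.
The 1/8 is divided into 3 equal shares of 1/24 among Kenneth, Rose, Martin.
Kenneth predeceased; the 1/24 allotted to Kenneth's branch passes to Kenneth's issue by representation.
The 1/24 is divided into 2 equal shares of 1/48 among Tessa, Charles.
Tessa is living and takes 1/48.
Charles is living and takes 1/48.
Rose is living and takes 1/24.
Martin is living and takes 1/24.
Lydia predeceased; the 1/8 allotted to Lydia's branch passes to Lydia's issue by representation.
The 1/8 is divided into 2 equal shares of 1/16 among Fiona, Oliver.
Fiona predeceased; the 1/16 allotted to Fiona's branch passes to Fiona's issue by representation.
The 1/16 is divided into 2 equal shares of 1/32 among George, Edmund.
George is living and takes 1/32.
Edmund predeceased; the 1/32 allotted to Edmund's branch passes to Edmund's issue by representation.
The 1/32 is divided into 4 equal shares of 1/128 among Samuel, Albert, Nora, Winifred.
Samuel is living and takes 1/128.
Albert is living and takes 1/128.
Nora is living and takes 1/128.
Winifred is living and takes 1/128.
Oliver is living and takes 1/16.
Quentin is living and takes 1/8.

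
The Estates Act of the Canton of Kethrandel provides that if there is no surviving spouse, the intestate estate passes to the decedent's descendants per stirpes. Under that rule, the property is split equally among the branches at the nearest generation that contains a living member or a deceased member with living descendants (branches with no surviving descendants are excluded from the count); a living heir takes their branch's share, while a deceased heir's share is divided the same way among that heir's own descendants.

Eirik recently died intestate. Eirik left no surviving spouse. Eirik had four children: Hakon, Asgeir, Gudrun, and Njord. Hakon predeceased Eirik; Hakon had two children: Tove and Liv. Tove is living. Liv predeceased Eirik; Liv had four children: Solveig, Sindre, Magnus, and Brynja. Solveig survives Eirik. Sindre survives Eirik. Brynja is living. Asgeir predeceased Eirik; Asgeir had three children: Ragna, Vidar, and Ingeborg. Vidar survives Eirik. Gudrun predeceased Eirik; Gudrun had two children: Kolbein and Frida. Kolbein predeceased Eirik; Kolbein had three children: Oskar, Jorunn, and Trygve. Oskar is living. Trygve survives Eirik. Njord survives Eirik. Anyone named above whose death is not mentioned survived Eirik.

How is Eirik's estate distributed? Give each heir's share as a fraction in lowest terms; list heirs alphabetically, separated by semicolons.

Brynja 1/32; Frida 1/8; Ingeborg 1/12; Jorunn 1/24; Magnus 1/32; Njord 1/4; Oskar 1/24; Ragna 1/12; Sindre 1/32; Solveig 1/32; Tove 1/8; Trygve 1/24; Vidar 1/12

There is no surviving spouse, so the entire estate passes to Eirik's descendants per stirpes.
The estate is divided into 4 equal shares of 1/4 among Hakon, Asgeir, Gudrun, Njord.
Hakon predeceased; the 1/4 allotted to Hakon's branch passes to Hakon's issue by representation.
The 1/4 is divided into 2 equal shares of 1/8 among Tove, Liv.
Tove is living and takes 1/8.
Liv predeceased; the 1/8 allotted to Liv's branch passes to Liv's issue by representation.
The 1/8 is divided into 4 equal shares of 1/32 among Solveig, Sindre, Magnus, Brynja.
Solveig is living and takes 1/32.
Sindre is living and takes 1/32.
Magnus is living and takes 1/32.
Brynja is living and takes 1/32.
Asgeir predeceased; the 1/4 allotted to Asgeir's branch passes to Asgeir's issue by representation.
The 1/4 is divided into 3 equal shares of 1/12 among Ragna, Vidar, Ingeborg.
Ragna is living and takes 1/12.
Vidar is living and takes 1/12.
Ingeborg is living and takes 1/12.
Gudrun predeceased; the 1/4 allotted to Gudrun's branch passes to Gudrun's issue by representation.
The 1/4 is divided into 2 equal shares of 1/8 among Kolbein, Frida.
Kolbein predeceased; the 1/8 allotted to Kolbein's branch passes to Kolbein's issue by representation.
The 1/8 is divided into 3 equal shares of 1/24 among Oskar, Jorunn, Trygve.
Oskar is living and takes 1/24.
Jorunn is living and takes 1/24.
Trygve is living and takes 1/24.
Frida is living and takes 1/8.
Njord is living and takes 1/4.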